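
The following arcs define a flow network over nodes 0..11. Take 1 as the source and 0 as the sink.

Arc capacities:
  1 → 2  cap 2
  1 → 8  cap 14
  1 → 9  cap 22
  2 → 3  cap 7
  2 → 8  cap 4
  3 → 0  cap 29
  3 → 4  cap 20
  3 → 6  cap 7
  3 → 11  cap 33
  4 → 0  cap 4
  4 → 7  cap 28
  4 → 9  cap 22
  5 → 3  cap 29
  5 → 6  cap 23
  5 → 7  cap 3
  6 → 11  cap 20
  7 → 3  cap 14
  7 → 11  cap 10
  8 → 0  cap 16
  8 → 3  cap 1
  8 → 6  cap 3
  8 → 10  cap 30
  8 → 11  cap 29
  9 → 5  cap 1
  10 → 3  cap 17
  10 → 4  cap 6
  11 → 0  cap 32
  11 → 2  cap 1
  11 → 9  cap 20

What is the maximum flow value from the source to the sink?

augment #1: 1→8→0 bottleneck 14, total now 14
augment #2: 1→2→3→0 bottleneck 2, total now 16
augment #3: 1→9→5→3→0 bottleneck 1, total now 17

Maximum flow value: 17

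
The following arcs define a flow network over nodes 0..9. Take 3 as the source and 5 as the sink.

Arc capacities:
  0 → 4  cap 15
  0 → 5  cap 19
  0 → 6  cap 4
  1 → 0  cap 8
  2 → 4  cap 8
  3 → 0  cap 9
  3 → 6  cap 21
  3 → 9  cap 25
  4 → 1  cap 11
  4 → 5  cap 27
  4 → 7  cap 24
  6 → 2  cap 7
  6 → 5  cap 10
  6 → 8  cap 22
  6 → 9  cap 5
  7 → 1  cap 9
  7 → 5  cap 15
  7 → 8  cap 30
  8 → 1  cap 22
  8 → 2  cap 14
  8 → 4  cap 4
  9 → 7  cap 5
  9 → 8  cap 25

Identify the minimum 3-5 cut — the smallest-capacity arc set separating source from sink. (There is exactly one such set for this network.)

Min-cut arcs: {(1,0), (2,4), (3,0), (6,5), (8,4), (9,7)} (total capacity 44)

augment #1: 3→0→5 push 9
augment #2: 3→6→5 push 10
augment #3: 3→9→7→5 push 5
augment #4: 3→6→2→4→5 push 7
augment #5: 3→6→8→4→5 push 4
augment #6: 3→9→8→1→0→5 push 8
augment #7: 3→9→8→2→4→5 push 1
max flow = 44; residual-reachable set from 3 gives S-side
cut edges (S→T): {(1,0), (2,4), (3,0), (6,5), (8,4), (9,7)} total cap 44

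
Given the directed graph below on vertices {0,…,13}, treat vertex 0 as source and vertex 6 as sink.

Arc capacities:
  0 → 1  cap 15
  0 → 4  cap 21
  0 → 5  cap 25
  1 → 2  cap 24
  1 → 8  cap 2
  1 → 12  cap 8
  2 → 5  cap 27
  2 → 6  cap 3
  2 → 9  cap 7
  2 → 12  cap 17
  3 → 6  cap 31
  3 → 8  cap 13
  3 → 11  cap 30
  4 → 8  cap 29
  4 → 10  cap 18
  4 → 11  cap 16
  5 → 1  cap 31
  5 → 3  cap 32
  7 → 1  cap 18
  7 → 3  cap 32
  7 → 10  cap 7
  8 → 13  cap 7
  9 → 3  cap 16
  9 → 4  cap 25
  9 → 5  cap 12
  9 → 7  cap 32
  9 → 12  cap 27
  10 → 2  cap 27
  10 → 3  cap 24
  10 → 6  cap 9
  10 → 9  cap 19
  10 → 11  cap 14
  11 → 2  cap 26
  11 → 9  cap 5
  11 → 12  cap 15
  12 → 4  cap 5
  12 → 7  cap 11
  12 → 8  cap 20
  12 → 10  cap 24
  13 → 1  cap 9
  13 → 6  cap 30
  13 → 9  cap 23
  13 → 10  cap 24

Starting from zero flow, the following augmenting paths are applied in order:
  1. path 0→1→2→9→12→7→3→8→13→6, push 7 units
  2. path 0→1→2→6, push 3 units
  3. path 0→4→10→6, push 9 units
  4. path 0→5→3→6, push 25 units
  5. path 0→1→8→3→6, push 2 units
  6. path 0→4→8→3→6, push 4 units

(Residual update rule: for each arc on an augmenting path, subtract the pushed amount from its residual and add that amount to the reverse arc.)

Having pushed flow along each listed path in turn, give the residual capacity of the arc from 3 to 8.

Residual capacity of (3,8): 12

after path 1 (0→1→2→9→12→7→3→8→13→6, push 7): res(3,8)=6
after path 2 (0→1→2→6, push 3): res(3,8)=6
after path 3 (0→4→10→6, push 9): res(3,8)=6
after path 4 (0→5→3→6, push 25): res(3,8)=6
after path 5 (0→1→8→3→6, push 2): res(3,8)=8
after path 6 (0→4→8→3→6, push 4): res(3,8)=12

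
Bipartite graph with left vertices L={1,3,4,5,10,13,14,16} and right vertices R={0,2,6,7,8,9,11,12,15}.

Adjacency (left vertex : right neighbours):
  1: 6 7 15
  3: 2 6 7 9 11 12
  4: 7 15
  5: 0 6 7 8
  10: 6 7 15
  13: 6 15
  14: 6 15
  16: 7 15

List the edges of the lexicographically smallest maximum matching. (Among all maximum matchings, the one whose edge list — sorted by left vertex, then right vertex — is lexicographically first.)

Lex-smallest maximum matching: {(1,6), (3,2), (4,7), (5,0), (10,15)}

|M| = 5 (so the lex-smallest maximum matching has 5 edges)
process left vertices in ascending order; for each, take the smallest-labelled available neighbour that still permits 5 edges overall, or leave it unmatched if none does
lex-smallest matching: {1-6, 3-2, 4-7, 5-0, 10-15}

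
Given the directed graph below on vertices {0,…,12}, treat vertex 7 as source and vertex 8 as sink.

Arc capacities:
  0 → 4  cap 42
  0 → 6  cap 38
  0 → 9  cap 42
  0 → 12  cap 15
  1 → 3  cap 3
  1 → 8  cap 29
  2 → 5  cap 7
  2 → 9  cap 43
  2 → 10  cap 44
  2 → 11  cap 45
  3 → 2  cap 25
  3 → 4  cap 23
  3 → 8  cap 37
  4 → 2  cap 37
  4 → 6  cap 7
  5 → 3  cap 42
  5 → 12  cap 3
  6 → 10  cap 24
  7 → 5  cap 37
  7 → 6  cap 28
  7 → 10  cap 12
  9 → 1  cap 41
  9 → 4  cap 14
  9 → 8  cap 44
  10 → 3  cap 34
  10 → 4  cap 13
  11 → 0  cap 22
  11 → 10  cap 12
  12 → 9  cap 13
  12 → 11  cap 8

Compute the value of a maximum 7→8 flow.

augment #1: 7→5→3→8 bottleneck 37, total now 37
augment #2: 7→10→3→2→9→8 bottleneck 12, total now 49
augment #3: 7→6→10→3→2→9→8 bottleneck 13, total now 62
augment #4: 7→6→10→4→2→9→8 bottleneck 11, total now 73

Maximum flow value: 73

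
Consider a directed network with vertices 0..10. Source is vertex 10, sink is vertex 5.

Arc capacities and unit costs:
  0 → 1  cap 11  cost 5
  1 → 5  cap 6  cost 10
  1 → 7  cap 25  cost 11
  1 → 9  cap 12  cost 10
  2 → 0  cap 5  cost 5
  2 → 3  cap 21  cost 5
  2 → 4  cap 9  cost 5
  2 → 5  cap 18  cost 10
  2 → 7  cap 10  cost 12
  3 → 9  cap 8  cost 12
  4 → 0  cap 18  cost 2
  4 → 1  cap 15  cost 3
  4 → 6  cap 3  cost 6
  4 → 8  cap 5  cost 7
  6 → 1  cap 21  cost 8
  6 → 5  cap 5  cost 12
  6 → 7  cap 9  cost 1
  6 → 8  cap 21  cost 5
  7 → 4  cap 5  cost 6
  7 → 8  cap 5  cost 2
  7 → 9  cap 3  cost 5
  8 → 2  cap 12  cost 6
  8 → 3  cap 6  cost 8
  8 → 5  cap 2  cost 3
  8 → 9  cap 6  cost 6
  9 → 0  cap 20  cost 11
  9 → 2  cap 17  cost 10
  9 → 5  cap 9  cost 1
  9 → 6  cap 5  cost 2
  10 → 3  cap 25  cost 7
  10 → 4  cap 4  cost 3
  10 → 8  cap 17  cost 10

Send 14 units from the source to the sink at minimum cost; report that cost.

shortest-cost path #1: 10→8→5 push 2 @ unit cost 13 (adds 26)
shortest-cost path #2: 10→4→6→7→9→5 push 3 @ unit cost 16 (adds 48)
shortest-cost path #3: 10→4→1→5 push 1 @ unit cost 16 (adds 16)
shortest-cost path #4: 10→8→9→5 push 6 @ unit cost 17 (adds 102)
shortest-cost path #5: 10→3→9→7→6→4→1→5 push 2 @ unit cost 20 (adds 40)
total cost = 232

Minimum cost for 14 units: 232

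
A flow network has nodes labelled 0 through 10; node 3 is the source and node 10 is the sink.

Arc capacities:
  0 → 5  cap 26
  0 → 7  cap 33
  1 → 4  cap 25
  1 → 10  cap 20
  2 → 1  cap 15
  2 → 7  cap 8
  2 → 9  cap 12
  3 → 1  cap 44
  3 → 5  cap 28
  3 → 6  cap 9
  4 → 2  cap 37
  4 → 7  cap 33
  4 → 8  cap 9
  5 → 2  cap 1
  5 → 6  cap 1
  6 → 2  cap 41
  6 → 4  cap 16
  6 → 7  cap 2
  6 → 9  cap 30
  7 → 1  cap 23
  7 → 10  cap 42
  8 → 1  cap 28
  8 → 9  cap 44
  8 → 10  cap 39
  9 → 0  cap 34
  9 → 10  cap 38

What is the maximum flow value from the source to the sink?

augment #1: 3→1→10 bottleneck 20, total now 20
augment #2: 3→6→7→10 bottleneck 2, total now 22
augment #3: 3→6→9→10 bottleneck 7, total now 29
augment #4: 3→1→4→7→10 bottleneck 24, total now 53
augment #5: 3→5→2→7→10 bottleneck 1, total now 54
augment #6: 3→5→6→9→10 bottleneck 1, total now 55

Maximum flow value: 55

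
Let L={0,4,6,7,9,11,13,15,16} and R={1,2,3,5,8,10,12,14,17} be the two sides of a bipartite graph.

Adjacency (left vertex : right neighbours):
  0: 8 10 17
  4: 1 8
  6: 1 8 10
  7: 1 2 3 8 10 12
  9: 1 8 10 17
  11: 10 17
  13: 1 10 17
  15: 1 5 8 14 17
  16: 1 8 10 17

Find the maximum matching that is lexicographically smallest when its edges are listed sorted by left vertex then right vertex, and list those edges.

|M| = 6 (so the lex-smallest maximum matching has 6 edges)
process left vertices in ascending order; for each, take the smallest-labelled available neighbour that still permits 6 edges overall, or leave it unmatched if none does
lex-smallest matching: {0-8, 4-1, 6-10, 7-2, 9-17, 15-5}

Lex-smallest maximum matching: {(0,8), (4,1), (6,10), (7,2), (9,17), (15,5)}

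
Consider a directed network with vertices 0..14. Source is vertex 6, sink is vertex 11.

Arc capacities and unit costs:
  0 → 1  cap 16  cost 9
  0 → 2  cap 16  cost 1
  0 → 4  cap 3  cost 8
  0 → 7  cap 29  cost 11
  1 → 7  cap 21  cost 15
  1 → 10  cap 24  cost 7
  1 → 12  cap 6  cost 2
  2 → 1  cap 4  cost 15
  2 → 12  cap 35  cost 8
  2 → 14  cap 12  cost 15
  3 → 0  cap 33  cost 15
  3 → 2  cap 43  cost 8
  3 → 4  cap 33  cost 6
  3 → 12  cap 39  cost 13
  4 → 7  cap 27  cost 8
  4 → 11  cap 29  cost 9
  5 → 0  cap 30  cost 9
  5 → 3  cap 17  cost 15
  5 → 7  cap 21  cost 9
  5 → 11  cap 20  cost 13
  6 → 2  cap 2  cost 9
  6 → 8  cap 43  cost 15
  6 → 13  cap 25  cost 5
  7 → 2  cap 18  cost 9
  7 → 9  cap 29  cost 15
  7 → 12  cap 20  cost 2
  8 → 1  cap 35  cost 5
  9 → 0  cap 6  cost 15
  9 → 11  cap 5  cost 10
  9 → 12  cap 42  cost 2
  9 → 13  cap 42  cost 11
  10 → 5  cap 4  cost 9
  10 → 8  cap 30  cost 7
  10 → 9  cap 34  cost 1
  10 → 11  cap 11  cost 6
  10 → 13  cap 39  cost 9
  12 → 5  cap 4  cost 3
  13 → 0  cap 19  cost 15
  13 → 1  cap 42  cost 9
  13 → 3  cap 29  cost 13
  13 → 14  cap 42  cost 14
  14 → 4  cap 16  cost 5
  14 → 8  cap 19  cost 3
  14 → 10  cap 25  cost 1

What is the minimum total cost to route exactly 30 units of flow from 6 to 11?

shortest-cost path #1: 6→13→14→10→11 push 11 @ unit cost 26 (adds 286)
shortest-cost path #2: 6→13→14→10→9→11 push 5 @ unit cost 31 (adds 155)
shortest-cost path #3: 6→13→1→12→5→11 push 4 @ unit cost 32 (adds 128)
shortest-cost path #4: 6→13→14→4→11 push 5 @ unit cost 33 (adds 165)
shortest-cost path #5: 6→2→12→1→13→14→4→11 push 2 @ unit cost 34 (adds 68)
shortest-cost path #6: 6→8→1→13→14→4→11 push 2 @ unit cost 39 (adds 78)
shortest-cost path #7: 6→8→1→10→14→4→11 push 1 @ unit cost 40 (adds 40)
total cost = 920

Minimum cost for 30 units: 920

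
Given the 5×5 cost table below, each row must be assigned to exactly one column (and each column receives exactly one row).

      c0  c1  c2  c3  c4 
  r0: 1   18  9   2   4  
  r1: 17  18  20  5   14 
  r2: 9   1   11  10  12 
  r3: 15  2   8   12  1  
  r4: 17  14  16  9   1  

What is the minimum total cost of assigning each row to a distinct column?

Minimum assignment cost: 16

optimal assignment: row0→col0 (cost 1), row1→col3 (cost 5), row2→col1 (cost 1), row3→col2 (cost 8), row4→col4 (cost 1)
total = 1 + 5 + 1 + 8 + 1 = 16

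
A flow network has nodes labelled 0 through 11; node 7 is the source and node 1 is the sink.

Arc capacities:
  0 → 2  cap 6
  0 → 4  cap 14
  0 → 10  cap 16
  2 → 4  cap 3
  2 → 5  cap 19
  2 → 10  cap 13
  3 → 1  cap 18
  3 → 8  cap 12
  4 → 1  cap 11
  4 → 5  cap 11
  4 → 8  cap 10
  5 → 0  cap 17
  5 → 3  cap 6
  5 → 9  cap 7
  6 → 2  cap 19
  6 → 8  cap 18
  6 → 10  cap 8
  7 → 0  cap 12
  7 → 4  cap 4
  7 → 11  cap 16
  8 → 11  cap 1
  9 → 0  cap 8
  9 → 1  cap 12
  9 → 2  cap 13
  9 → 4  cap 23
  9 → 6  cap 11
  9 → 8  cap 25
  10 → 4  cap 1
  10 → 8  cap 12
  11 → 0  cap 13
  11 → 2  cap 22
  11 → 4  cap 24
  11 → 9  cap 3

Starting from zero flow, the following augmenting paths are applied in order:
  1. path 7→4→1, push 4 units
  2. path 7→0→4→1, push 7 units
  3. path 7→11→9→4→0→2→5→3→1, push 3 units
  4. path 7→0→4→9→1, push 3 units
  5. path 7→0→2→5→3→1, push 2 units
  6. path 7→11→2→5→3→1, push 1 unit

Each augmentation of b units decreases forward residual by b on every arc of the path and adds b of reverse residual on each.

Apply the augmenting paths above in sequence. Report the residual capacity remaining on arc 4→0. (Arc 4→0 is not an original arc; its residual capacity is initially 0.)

Residual capacity of (4,0): 7

after path 1 (7→4→1, push 4): res(4,0)=0
after path 2 (7→0→4→1, push 7): res(4,0)=7
after path 3 (7→11→9→4→0→2→5→3→1, push 3): res(4,0)=4
after path 4 (7→0→4→9→1, push 3): res(4,0)=7
after path 5 (7→0→2→5→3→1, push 2): res(4,0)=7
after path 6 (7→11→2→5→3→1, push 1): res(4,0)=7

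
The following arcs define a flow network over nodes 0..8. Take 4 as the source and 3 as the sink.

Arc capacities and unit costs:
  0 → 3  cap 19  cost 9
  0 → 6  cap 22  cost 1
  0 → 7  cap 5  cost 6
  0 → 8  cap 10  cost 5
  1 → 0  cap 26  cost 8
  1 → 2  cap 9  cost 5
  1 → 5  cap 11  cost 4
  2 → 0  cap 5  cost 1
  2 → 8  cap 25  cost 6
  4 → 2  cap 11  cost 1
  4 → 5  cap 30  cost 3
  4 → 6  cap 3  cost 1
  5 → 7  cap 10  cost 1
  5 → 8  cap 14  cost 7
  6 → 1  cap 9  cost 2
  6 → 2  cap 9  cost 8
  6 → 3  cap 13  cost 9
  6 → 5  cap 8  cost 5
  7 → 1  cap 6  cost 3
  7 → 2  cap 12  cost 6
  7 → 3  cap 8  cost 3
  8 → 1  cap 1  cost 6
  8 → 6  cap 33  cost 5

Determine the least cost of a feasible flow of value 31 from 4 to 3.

shortest-cost path #1: 4→5→7→3 push 8 @ unit cost 7 (adds 56)
shortest-cost path #2: 4→6→3 push 3 @ unit cost 10 (adds 30)
shortest-cost path #3: 4→2→0→3 push 5 @ unit cost 11 (adds 55)
shortest-cost path #4: 4→2→8→6→3 push 6 @ unit cost 21 (adds 126)
shortest-cost path #5: 4→5→8→6→3 push 4 @ unit cost 24 (adds 96)
shortest-cost path #6: 4→5→7→1→0→3 push 2 @ unit cost 24 (adds 48)
shortest-cost path #7: 4→5→8→1→0→3 push 1 @ unit cost 33 (adds 33)
shortest-cost path #8: 4→5→8→6→1→0→3 push 2 @ unit cost 34 (adds 68)
total cost = 512

Minimum cost for 31 units: 512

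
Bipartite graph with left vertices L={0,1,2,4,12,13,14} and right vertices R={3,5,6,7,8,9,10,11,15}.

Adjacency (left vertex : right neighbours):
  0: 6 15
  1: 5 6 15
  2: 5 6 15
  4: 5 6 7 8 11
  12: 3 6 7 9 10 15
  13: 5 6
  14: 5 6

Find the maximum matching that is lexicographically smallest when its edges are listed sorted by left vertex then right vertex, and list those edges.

|M| = 5 (so the lex-smallest maximum matching has 5 edges)
process left vertices in ascending order; for each, take the smallest-labelled available neighbour that still permits 5 edges overall, or leave it unmatched if none does
lex-smallest matching: {0-6, 1-5, 2-15, 4-7, 12-3}

Lex-smallest maximum matching: {(0,6), (1,5), (2,15), (4,7), (12,3)}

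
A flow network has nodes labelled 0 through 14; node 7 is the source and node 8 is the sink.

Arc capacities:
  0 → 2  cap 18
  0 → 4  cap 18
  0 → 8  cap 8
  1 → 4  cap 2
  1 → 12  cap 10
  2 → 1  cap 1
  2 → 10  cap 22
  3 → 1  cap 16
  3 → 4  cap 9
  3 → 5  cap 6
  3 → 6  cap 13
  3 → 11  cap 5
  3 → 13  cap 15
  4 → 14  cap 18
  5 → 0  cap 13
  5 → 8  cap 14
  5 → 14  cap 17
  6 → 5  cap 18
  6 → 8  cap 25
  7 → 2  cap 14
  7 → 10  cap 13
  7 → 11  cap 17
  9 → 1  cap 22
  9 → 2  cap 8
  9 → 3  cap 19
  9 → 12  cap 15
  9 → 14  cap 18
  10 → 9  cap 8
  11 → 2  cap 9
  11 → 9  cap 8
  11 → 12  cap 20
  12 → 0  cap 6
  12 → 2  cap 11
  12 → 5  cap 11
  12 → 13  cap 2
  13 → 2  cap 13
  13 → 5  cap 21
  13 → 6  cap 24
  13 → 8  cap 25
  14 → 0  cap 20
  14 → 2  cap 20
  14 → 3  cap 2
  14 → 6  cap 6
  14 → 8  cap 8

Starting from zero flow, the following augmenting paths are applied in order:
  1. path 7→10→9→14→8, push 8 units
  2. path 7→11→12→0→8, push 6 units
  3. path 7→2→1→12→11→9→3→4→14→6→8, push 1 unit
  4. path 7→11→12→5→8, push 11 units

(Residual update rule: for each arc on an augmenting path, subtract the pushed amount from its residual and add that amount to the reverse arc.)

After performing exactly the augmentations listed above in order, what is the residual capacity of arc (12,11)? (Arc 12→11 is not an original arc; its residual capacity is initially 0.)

after path 1 (7→10→9→14→8, push 8): res(12,11)=0
after path 2 (7→11→12→0→8, push 6): res(12,11)=6
after path 3 (7→2→1→12→11→9→3→4→14→6→8, push 1): res(12,11)=5
after path 4 (7→11→12→5→8, push 11): res(12,11)=16

Residual capacity of (12,11): 16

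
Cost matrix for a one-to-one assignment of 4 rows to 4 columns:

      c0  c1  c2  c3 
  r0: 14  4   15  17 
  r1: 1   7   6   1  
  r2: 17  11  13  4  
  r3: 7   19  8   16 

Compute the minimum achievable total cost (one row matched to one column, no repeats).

Minimum assignment cost: 17

optimal assignment: row0→col1 (cost 4), row1→col0 (cost 1), row2→col3 (cost 4), row3→col2 (cost 8)
total = 4 + 1 + 4 + 8 = 17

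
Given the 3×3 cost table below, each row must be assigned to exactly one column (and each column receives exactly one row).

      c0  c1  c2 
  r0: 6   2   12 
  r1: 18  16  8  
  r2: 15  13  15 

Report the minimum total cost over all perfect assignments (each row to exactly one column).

Minimum assignment cost: 25

optimal assignment: row0→col1 (cost 2), row1→col2 (cost 8), row2→col0 (cost 15)
total = 2 + 8 + 15 = 25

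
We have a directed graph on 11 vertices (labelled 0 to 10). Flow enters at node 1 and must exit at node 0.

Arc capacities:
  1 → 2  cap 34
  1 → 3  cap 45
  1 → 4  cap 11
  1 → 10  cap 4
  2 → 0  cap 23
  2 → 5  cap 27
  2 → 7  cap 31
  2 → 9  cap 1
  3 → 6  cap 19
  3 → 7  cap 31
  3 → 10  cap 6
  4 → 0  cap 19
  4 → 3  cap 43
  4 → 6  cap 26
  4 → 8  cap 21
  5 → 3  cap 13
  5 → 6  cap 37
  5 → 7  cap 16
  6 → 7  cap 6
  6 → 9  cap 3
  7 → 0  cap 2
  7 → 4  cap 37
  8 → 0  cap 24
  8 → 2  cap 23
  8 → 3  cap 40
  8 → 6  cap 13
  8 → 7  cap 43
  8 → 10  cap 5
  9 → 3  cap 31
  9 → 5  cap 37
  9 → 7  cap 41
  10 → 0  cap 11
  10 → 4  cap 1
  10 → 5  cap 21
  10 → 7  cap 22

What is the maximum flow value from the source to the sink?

augment #1: 1→2→0 bottleneck 23, total now 23
augment #2: 1→4→0 bottleneck 11, total now 34
augment #3: 1→10→0 bottleneck 4, total now 38
augment #4: 1→2→7→0 bottleneck 2, total now 40
augment #5: 1→3→10→0 bottleneck 6, total now 46
augment #6: 1→2→7→4→0 bottleneck 8, total now 54
augment #7: 1→2→7→4→8→0 bottleneck 1, total now 55
augment #8: 1→3→7→4→8→0 bottleneck 20, total now 75

Maximum flow value: 75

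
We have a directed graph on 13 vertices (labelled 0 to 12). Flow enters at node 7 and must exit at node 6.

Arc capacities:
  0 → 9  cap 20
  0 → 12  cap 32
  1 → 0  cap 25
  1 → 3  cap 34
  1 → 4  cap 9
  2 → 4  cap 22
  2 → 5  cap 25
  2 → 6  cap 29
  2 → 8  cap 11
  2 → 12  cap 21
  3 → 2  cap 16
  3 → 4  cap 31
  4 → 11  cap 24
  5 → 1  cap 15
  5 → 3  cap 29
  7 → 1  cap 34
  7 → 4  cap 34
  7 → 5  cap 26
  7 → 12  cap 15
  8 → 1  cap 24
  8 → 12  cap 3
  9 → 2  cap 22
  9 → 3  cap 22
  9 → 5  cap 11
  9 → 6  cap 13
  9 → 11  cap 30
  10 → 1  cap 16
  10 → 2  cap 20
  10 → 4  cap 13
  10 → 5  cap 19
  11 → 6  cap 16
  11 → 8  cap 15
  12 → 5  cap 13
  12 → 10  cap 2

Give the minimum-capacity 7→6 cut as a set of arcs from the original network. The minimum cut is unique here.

Min-cut arcs: {(0,9), (3,2), (11,6), (12,10)} (total capacity 54)

augment #1: 7→4→11→6 push 16
augment #2: 7→1→0→9→6 push 13
augment #3: 7→1→3→2→6 push 16
augment #4: 7→12→10→2→6 push 2
augment #5: 7→1→0→9→2→6 push 5
augment #6: 7→5→1→0→9→2→6 push 2
max flow = 54; residual-reachable set from 7 gives S-side
cut edges (S→T): {(0,9), (3,2), (11,6), (12,10)} total cap 54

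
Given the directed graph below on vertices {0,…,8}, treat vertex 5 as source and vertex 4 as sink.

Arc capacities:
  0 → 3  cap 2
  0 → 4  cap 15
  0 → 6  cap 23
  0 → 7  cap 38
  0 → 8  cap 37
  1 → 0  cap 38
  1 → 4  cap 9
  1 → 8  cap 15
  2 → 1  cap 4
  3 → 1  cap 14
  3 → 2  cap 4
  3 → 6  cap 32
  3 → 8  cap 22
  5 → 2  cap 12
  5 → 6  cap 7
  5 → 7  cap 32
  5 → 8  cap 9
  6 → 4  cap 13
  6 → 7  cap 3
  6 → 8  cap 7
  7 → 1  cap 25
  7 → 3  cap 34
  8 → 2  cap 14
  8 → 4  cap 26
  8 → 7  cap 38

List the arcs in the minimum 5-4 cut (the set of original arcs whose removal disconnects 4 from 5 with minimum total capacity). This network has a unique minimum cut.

Min-cut arcs: {(2,1), (5,6), (5,7), (5,8)} (total capacity 52)

augment #1: 5→6→4 push 7
augment #2: 5→8→4 push 9
augment #3: 5→2→1→4 push 4
augment #4: 5→7→1→4 push 5
augment #5: 5→7→1→0→4 push 15
augment #6: 5→7→1→8→4 push 5
augment #7: 5→7→3→6→4 push 6
augment #8: 5→7→3→8→4 push 1
max flow = 52; residual-reachable set from 5 gives S-side
cut edges (S→T): {(2,1), (5,6), (5,7), (5,8)} total cap 52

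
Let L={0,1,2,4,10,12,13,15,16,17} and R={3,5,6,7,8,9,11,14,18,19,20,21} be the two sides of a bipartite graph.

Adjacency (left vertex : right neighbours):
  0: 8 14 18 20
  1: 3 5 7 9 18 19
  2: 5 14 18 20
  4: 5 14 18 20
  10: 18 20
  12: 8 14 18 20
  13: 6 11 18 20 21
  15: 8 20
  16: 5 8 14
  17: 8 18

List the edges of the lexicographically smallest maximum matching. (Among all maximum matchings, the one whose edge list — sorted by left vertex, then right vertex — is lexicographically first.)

|M| = 7 (so the lex-smallest maximum matching has 7 edges)
process left vertices in ascending order; for each, take the smallest-labelled available neighbour that still permits 7 edges overall, or leave it unmatched if none does
lex-smallest matching: {0-8, 1-3, 2-5, 4-14, 10-18, 12-20, 13-6}

Lex-smallest maximum matching: {(0,8), (1,3), (2,5), (4,14), (10,18), (12,20), (13,6)}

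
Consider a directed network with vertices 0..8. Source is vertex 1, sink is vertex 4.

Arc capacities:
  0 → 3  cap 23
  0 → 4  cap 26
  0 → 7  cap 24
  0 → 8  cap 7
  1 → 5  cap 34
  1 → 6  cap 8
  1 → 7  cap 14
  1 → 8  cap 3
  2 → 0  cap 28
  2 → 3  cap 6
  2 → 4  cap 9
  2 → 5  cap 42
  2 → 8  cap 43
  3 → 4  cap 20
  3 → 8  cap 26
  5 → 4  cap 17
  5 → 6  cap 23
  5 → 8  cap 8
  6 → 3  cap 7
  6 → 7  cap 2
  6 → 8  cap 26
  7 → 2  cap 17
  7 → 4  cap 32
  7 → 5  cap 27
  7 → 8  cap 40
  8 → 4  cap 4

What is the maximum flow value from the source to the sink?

Maximum flow value: 44

augment #1: 1→5→4 bottleneck 17, total now 17
augment #2: 1→7→4 bottleneck 14, total now 31
augment #3: 1→8→4 bottleneck 3, total now 34
augment #4: 1→5→8→4 bottleneck 1, total now 35
augment #5: 1→6→3→4 bottleneck 7, total now 42
augment #6: 1→6→7→4 bottleneck 1, total now 43
augment #7: 1→5→6→7→4 bottleneck 1, total now 44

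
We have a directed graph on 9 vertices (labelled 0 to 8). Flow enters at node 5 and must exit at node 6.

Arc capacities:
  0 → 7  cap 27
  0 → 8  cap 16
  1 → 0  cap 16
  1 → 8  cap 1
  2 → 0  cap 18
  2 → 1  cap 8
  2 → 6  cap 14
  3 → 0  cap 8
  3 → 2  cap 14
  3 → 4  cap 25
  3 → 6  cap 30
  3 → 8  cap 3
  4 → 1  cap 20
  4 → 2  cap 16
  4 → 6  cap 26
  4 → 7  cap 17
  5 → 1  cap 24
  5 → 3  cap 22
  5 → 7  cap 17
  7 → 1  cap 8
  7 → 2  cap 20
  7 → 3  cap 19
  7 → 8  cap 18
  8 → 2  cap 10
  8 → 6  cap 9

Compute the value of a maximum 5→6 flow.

Maximum flow value: 56

augment #1: 5→3→6 bottleneck 22, total now 22
augment #2: 5→1→8→6 bottleneck 1, total now 23
augment #3: 5→7→2→6 bottleneck 14, total now 37
augment #4: 5→7→3→6 bottleneck 3, total now 40
augment #5: 5→1→0→8→6 bottleneck 8, total now 48
augment #6: 5→1→0→7→3→6 bottleneck 5, total now 53
augment #7: 5→1→0→7→3→4→6 bottleneck 3, total now 56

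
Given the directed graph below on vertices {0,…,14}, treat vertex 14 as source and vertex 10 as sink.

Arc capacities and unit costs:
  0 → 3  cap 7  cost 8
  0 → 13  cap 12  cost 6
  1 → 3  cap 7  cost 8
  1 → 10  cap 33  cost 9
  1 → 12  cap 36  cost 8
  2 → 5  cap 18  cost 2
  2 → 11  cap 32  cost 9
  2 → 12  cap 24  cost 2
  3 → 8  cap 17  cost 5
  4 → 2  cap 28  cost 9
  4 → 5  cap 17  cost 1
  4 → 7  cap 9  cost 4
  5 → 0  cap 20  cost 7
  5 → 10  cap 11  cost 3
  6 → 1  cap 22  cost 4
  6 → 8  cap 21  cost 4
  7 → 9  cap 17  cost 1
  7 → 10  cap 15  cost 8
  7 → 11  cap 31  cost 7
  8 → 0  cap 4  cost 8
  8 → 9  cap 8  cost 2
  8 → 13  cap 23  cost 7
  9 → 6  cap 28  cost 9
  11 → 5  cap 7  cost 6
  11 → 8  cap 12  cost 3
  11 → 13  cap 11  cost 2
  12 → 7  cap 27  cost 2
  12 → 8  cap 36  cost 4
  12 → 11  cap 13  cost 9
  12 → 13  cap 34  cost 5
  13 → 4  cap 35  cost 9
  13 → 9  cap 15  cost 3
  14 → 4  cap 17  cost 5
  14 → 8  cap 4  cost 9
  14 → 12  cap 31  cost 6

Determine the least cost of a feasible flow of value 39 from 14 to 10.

Minimum cost for 39 units: 743

shortest-cost path #1: 14→4→5→10 push 11 @ unit cost 9 (adds 99)
shortest-cost path #2: 14→12→7→10 push 15 @ unit cost 16 (adds 240)
shortest-cost path #3: 14→12→7→9→6→1→10 push 12 @ unit cost 31 (adds 372)
shortest-cost path #4: 14→4→7→9→6→1→10 push 1 @ unit cost 32 (adds 32)
total cost = 743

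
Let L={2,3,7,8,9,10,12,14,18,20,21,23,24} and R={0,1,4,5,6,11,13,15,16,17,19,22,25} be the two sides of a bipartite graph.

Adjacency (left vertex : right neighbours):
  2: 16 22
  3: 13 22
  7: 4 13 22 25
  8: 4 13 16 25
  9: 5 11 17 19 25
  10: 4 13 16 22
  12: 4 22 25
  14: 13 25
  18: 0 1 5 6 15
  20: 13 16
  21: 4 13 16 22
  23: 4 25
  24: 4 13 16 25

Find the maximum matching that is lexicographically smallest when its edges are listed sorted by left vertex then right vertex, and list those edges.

|M| = 7 (so the lex-smallest maximum matching has 7 edges)
process left vertices in ascending order; for each, take the smallest-labelled available neighbour that still permits 7 edges overall, or leave it unmatched if none does
lex-smallest matching: {2-16, 3-13, 7-4, 8-25, 9-5, 10-22, 18-0}

Lex-smallest maximum matching: {(2,16), (3,13), (7,4), (8,25), (9,5), (10,22), (18,0)}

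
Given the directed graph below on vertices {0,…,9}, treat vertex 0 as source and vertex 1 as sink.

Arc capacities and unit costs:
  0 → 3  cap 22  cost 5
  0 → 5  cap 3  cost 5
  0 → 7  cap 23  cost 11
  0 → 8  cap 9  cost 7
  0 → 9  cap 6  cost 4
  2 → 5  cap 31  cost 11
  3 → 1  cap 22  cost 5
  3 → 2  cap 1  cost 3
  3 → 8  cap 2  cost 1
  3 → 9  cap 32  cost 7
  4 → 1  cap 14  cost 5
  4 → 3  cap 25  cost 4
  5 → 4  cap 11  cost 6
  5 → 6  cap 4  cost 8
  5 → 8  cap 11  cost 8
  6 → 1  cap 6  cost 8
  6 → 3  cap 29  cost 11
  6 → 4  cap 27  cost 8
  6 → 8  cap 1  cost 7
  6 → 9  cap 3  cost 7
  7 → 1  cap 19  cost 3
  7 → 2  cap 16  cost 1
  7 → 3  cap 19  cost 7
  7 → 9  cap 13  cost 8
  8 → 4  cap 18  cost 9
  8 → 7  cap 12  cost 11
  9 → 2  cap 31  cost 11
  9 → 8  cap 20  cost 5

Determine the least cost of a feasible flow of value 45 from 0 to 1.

shortest-cost path #1: 0→3→1 push 22 @ unit cost 10 (adds 220)
shortest-cost path #2: 0→7→1 push 19 @ unit cost 14 (adds 266)
shortest-cost path #3: 0→5→4→1 push 3 @ unit cost 16 (adds 48)
shortest-cost path #4: 0→8→4→1 push 1 @ unit cost 21 (adds 21)
total cost = 555

Minimum cost for 45 units: 555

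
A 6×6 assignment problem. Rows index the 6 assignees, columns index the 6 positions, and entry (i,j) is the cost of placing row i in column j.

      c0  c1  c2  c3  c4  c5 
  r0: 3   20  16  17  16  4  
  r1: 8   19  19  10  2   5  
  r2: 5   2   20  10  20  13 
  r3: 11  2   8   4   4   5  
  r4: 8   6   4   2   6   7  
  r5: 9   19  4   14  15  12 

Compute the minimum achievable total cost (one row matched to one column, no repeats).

Minimum assignment cost: 18

optimal assignment: row0→col0 (cost 3), row1→col4 (cost 2), row2→col1 (cost 2), row3→col5 (cost 5), row4→col3 (cost 2), row5→col2 (cost 4)
total = 3 + 2 + 2 + 5 + 2 + 4 = 18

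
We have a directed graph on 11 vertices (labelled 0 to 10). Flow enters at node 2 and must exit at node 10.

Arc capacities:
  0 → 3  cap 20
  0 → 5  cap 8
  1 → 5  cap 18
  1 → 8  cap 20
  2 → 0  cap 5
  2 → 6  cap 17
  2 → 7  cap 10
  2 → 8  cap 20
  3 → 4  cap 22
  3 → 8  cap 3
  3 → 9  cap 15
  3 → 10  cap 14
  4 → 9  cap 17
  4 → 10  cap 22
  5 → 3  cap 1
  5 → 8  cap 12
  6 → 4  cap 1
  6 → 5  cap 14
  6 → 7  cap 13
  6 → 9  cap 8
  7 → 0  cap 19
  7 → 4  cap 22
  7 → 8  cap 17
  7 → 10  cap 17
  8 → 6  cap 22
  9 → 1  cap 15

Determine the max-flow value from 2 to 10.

Maximum flow value: 30

augment #1: 2→7→10 bottleneck 10, total now 10
augment #2: 2→0→3→10 bottleneck 5, total now 15
augment #3: 2→6→4→10 bottleneck 1, total now 16
augment #4: 2→6→7→10 bottleneck 7, total now 23
augment #5: 2→6→5→3→10 bottleneck 1, total now 24
augment #6: 2→6→7→4→10 bottleneck 6, total now 30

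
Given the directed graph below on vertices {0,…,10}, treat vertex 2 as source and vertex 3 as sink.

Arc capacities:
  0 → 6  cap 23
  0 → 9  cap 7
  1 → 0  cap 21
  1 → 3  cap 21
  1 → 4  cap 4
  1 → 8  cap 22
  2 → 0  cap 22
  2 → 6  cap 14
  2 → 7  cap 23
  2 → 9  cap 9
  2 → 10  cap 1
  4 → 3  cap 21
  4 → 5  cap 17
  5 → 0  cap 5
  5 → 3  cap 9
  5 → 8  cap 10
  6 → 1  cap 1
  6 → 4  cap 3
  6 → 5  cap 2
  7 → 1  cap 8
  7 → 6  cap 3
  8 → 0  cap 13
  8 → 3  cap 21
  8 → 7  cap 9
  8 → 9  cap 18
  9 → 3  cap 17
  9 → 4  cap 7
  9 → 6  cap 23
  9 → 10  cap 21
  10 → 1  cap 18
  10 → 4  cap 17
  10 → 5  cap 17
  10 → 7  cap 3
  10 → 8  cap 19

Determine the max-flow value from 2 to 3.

Maximum flow value: 31

augment #1: 2→9→3 bottleneck 9, total now 9
augment #2: 2→0→9→3 bottleneck 7, total now 16
augment #3: 2→6→1→3 bottleneck 1, total now 17
augment #4: 2→6→4→3 bottleneck 3, total now 20
augment #5: 2→6→5→3 bottleneck 2, total now 22
augment #6: 2→7→1→3 bottleneck 8, total now 30
augment #7: 2→10→1→3 bottleneck 1, total now 31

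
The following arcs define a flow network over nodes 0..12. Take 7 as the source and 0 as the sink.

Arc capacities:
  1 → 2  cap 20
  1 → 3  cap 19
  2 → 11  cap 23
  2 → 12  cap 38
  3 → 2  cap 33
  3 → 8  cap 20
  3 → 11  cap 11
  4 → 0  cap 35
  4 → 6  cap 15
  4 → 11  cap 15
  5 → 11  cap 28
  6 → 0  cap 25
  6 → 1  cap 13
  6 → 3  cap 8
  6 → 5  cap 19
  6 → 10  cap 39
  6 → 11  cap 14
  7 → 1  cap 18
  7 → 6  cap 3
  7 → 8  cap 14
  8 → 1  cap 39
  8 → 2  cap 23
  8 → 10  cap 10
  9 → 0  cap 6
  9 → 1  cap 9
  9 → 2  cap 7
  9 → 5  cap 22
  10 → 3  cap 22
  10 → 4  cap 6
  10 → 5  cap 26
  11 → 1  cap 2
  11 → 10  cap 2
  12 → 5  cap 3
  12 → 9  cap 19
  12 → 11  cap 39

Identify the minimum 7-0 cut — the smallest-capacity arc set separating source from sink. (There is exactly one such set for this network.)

Min-cut arcs: {(7,6), (9,0), (10,4)} (total capacity 15)

augment #1: 7→6→0 push 3
augment #2: 7→8→10→4→0 push 6
augment #3: 7→1→2→12→9→0 push 6
max flow = 15; residual-reachable set from 7 gives S-side
cut edges (S→T): {(7,6), (9,0), (10,4)} total cap 15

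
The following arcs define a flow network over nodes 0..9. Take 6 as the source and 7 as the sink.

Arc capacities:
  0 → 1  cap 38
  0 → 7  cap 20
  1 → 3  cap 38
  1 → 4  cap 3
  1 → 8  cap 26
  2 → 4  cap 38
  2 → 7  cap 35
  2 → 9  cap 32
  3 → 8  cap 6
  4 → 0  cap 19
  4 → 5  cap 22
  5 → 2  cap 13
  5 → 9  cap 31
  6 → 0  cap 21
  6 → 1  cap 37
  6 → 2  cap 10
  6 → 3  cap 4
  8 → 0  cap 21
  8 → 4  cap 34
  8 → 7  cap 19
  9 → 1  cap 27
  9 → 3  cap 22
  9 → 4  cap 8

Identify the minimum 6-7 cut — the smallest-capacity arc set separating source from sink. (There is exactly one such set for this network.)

augment #1: 6→0→7 push 20
augment #2: 6→2→7 push 10
augment #3: 6→1→8→7 push 19
augment #4: 6→1→4→5→2→7 push 3
augment #5: 6→1→8→4→5→2→7 push 7
augment #6: 6→3→8→4→5→2→7 push 3
max flow = 62; residual-reachable set from 6 gives S-side
cut edges (S→T): {(0,7), (5,2), (6,2), (8,7)} total cap 62

Min-cut arcs: {(0,7), (5,2), (6,2), (8,7)} (total capacity 62)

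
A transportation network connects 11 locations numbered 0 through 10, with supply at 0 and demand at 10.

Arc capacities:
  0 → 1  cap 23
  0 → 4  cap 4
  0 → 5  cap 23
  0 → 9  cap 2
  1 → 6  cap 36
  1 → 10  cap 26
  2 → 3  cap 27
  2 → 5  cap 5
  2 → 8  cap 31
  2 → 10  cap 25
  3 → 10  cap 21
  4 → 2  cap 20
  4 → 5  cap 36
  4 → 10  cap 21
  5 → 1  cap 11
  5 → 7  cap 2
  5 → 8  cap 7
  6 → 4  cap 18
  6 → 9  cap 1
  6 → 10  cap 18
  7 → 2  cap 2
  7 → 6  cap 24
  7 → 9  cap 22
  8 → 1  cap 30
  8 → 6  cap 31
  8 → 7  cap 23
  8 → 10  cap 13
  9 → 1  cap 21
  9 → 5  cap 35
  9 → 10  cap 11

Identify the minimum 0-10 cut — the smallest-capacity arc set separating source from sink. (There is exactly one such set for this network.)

Min-cut arcs: {(0,1), (0,4), (0,9), (5,1), (5,7), (5,8)} (total capacity 49)

augment #1: 0→1→10 push 23
augment #2: 0→4→10 push 4
augment #3: 0→9→10 push 2
augment #4: 0→5→1→10 push 3
augment #5: 0→5→8→10 push 7
augment #6: 0→5→1→6→10 push 8
augment #7: 0→5→7→2→10 push 2
max flow = 49; residual-reachable set from 0 gives S-side
cut edges (S→T): {(0,1), (0,4), (0,9), (5,1), (5,7), (5,8)} total cap 49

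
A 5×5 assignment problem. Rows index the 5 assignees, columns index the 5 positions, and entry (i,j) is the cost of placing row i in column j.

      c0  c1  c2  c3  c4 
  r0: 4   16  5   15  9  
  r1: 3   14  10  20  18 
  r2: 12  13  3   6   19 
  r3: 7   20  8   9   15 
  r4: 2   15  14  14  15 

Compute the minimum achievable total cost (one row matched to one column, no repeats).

optimal assignment: row0→col4 (cost 9), row1→col1 (cost 14), row2→col2 (cost 3), row3→col3 (cost 9), row4→col0 (cost 2)
total = 9 + 14 + 3 + 9 + 2 = 37

Minimum assignment cost: 37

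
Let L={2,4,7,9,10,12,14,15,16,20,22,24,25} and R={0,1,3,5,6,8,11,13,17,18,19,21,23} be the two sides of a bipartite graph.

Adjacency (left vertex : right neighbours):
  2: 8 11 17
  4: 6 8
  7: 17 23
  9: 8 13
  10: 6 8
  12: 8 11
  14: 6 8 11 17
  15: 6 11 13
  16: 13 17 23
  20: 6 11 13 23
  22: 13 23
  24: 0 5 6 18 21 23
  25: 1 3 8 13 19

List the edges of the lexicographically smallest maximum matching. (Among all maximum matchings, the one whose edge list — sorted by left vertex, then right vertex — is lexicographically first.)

Lex-smallest maximum matching: {(2,8), (4,6), (7,17), (9,13), (12,11), (16,23), (24,0), (25,1)}

|M| = 8 (so the lex-smallest maximum matching has 8 edges)
process left vertices in ascending order; for each, take the smallest-labelled available neighbour that still permits 8 edges overall, or leave it unmatched if none does
lex-smallest matching: {2-8, 4-6, 7-17, 9-13, 12-11, 16-23, 24-0, 25-1}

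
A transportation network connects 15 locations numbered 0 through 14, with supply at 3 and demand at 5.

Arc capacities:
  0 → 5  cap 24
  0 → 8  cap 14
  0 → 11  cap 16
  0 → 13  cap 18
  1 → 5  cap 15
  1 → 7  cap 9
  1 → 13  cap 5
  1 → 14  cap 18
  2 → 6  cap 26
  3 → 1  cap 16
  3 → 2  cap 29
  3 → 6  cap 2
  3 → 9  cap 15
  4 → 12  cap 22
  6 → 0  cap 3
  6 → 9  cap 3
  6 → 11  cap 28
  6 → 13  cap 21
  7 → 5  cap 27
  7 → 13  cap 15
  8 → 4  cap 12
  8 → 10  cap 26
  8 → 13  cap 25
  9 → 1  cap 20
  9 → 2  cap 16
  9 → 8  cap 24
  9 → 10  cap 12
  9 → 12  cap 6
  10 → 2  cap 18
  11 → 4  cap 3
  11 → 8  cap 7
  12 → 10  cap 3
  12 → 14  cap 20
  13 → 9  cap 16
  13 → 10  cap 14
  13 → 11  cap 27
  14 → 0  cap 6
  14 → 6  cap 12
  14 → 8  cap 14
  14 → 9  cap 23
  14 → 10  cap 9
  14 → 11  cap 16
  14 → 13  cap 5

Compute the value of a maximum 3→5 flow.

augment #1: 3→1→5 bottleneck 15, total now 15
augment #2: 3→1→7→5 bottleneck 1, total now 16
augment #3: 3→6→0→5 bottleneck 2, total now 18
augment #4: 3→2→6→0→5 bottleneck 1, total now 19
augment #5: 3→9→1→7→5 bottleneck 8, total now 27
augment #6: 3→9→1→14→0→5 bottleneck 6, total now 33

Maximum flow value: 33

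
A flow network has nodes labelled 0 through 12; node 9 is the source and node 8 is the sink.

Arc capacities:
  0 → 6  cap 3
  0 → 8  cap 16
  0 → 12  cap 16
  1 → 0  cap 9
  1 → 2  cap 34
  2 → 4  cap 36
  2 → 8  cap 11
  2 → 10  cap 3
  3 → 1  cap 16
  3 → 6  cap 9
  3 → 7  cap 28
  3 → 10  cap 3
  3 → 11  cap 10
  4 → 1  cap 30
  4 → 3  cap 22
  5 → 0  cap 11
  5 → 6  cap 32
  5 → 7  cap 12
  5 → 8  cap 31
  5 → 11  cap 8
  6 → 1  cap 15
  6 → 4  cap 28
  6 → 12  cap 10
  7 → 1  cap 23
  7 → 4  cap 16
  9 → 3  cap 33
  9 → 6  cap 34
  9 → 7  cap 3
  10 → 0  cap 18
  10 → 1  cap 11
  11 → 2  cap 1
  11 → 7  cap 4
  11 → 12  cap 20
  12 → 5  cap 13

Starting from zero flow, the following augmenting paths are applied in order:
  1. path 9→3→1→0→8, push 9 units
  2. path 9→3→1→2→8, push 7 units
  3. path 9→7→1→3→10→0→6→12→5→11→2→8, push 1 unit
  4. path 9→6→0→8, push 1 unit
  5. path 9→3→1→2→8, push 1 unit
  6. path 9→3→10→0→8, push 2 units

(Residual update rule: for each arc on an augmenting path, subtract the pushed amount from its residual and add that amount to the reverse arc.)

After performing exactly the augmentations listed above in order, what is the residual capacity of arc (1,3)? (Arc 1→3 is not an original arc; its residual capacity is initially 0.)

after path 1 (9→3→1→0→8, push 9): res(1,3)=9
after path 2 (9→3→1→2→8, push 7): res(1,3)=16
after path 3 (9→7→1→3→10→0→6→12→5→11→2→8, push 1): res(1,3)=15
after path 4 (9→6→0→8, push 1): res(1,3)=15
after path 5 (9→3→1→2→8, push 1): res(1,3)=16
after path 6 (9→3→10→0→8, push 2): res(1,3)=16

Residual capacity of (1,3): 16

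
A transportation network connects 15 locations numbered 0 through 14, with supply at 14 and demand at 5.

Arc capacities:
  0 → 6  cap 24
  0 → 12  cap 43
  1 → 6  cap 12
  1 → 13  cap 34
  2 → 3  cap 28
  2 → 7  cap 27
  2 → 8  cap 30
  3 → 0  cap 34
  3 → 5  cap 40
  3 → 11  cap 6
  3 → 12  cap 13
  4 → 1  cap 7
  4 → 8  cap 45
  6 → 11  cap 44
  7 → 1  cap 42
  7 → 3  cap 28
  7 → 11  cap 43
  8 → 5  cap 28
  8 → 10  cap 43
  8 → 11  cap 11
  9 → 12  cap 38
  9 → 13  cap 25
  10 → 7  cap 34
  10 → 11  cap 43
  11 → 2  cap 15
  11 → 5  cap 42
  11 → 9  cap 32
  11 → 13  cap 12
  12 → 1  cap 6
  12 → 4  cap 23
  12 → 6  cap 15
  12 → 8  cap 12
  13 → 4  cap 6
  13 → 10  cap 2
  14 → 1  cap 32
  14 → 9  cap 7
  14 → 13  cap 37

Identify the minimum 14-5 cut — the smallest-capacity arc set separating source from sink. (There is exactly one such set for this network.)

Min-cut arcs: {(1,6), (13,4), (13,10), (14,9)} (total capacity 27)

augment #1: 14→1→6→11→5 push 12
augment #2: 14→9→12→8→5 push 7
augment #3: 14→13→4→8→5 push 6
augment #4: 14→13→10→11→5 push 2
max flow = 27; residual-reachable set from 14 gives S-side
cut edges (S→T): {(1,6), (13,4), (13,10), (14,9)} total cap 27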